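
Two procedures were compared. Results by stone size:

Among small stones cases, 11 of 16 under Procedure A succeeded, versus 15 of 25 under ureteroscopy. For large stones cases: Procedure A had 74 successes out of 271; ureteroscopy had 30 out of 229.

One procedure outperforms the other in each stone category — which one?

Procedure A

Small stones: Procedure A 11/16 = 68.8%, ureteroscopy 15/25 = 60.0% → Procedure A
Large stones: Procedure A 74/271 = 27.3%, ureteroscopy 30/229 = 13.1% → Procedure A
Procedure A has the higher rate in both groups.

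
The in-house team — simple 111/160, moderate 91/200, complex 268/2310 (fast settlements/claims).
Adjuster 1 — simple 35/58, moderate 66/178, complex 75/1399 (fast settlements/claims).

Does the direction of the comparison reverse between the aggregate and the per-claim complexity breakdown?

No

Simple: the in-house team 111/160 = 69.4%, Adjuster 1 35/58 = 60.3% → the in-house team
Moderate: the in-house team 91/200 = 45.5%, Adjuster 1 66/178 = 37.1% → the in-house team
Complex: the in-house team 268/2310 = 11.6%, Adjuster 1 75/1399 = 5.4% → the in-house team
Overall: the in-house team 470/2670 = 17.6%, Adjuster 1 176/1635 = 10.8% → the in-house team
The in-house team wins overall and in every claim group — no reversal.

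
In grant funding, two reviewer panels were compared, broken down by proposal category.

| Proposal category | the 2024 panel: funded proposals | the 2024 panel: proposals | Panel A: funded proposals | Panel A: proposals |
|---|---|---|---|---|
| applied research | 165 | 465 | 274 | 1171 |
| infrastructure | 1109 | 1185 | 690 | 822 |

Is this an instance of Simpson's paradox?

No

Applied research: the 2024 panel 165/465 = 35.5%, Panel A 274/1171 = 23.4% → the 2024 panel
Infrastructure: the 2024 panel 1109/1185 = 93.6%, Panel A 690/822 = 83.9% → the 2024 panel
Overall: the 2024 panel 1274/1650 = 77.2%, Panel A 964/1993 = 48.4% → the 2024 panel
The 2024 panel wins overall and in every proposal group — no reversal.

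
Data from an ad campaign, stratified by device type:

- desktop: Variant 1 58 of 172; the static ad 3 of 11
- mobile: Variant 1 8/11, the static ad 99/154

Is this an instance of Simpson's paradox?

Yes

Desktop: Variant 1 58/172 = 33.7%, the static ad 3/11 = 27.3% → Variant 1
Mobile: Variant 1 8/11 = 72.7%, the static ad 99/154 = 64.3% → Variant 1
Overall: Variant 1 66/183 = 36.1%, the static ad 102/165 = 61.8% → the static ad
Variant 1 wins each device group but the static ad wins overall — the comparison reverses. Variant 1's impressions skew toward desktop, which has a lower base rate.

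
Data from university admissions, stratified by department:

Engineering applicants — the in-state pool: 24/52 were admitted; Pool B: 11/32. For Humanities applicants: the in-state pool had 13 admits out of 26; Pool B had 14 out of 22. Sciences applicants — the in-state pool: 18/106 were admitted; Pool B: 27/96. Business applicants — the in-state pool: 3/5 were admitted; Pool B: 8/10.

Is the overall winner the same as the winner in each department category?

Engineering: the in-state pool 24/52 = 46.2%, Pool B 11/32 = 34.4% → the in-state pool
Humanities: the in-state pool 13/26 = 50.0%, Pool B 14/22 = 63.6% → Pool B
Sciences: the in-state pool 18/106 = 17.0%, Pool B 27/96 = 28.1% → Pool B
Business: the in-state pool 3/5 = 60.0%, Pool B 8/10 = 80.0% → Pool B
Overall: the in-state pool 58/189 = 30.7%, Pool B 60/160 = 37.5% → Pool B
Neither sweeps: the in-state pool wins 1 of 4 groups, Pool B wins 3. Pool B wins overall but not every group — no Simpson reversal.

No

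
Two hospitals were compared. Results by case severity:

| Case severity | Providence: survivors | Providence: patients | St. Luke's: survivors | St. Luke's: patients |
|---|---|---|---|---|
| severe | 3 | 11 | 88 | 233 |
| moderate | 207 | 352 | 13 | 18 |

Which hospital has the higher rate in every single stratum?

St. Luke's

Severe: Providence 3/11 = 27.3%, St. Luke's 88/233 = 37.8% → St. Luke's
Moderate: Providence 207/352 = 58.8%, St. Luke's 13/18 = 72.2% → St. Luke's
St. Luke's has the higher rate in both groups.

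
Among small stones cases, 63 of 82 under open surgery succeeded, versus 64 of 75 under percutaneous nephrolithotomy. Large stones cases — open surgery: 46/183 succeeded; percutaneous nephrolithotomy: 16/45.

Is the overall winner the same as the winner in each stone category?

Small stones: open surgery 63/82 = 76.8%, percutaneous nephrolithotomy 64/75 = 85.3% → percutaneous nephrolithotomy
Large stones: open surgery 46/183 = 25.1%, percutaneous nephrolithotomy 16/45 = 35.6% → percutaneous nephrolithotomy
Overall: open surgery 109/265 = 41.1%, percutaneous nephrolithotomy 80/120 = 66.7% → percutaneous nephrolithotomy
Percutaneous nephrolithotomy wins overall and in every stone group — no reversal.

Yes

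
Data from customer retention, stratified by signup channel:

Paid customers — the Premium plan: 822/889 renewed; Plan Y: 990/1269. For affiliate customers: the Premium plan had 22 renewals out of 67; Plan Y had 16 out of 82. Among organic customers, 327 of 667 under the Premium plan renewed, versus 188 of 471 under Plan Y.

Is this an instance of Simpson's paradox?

No

Paid: the Premium plan 822/889 = 92.5%, Plan Y 990/1269 = 78.0% → the Premium plan
Affiliate: the Premium plan 22/67 = 32.8%, Plan Y 16/82 = 19.5% → the Premium plan
Organic: the Premium plan 327/667 = 49.0%, Plan Y 188/471 = 39.9% → the Premium plan
Overall: the Premium plan 1171/1623 = 72.2%, Plan Y 1194/1822 = 65.5% → the Premium plan
The Premium plan wins overall and in every signup group — no reversal.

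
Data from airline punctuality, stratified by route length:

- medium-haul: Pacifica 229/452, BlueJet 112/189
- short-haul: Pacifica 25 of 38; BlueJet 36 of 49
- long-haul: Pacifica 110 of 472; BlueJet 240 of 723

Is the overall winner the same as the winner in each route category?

Yes

Medium-haul: Pacifica 229/452 = 50.7%, BlueJet 112/189 = 59.3% → BlueJet
Short-haul: Pacifica 25/38 = 65.8%, BlueJet 36/49 = 73.5% → BlueJet
Long-haul: Pacifica 110/472 = 23.3%, BlueJet 240/723 = 33.2% → BlueJet
Overall: Pacifica 364/962 = 37.8%, BlueJet 388/961 = 40.4% → BlueJet
BlueJet wins overall and in every route group — no reversal.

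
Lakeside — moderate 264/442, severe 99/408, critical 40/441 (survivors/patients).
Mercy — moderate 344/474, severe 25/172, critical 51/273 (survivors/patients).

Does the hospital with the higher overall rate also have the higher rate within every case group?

Moderate: Lakeside 264/442 = 59.7%, Mercy 344/474 = 72.6% → Mercy
Severe: Lakeside 99/408 = 24.3%, Mercy 25/172 = 14.5% → Lakeside
Critical: Lakeside 40/441 = 9.1%, Mercy 51/273 = 18.7% → Mercy
Overall: Lakeside 403/1291 = 31.2%, Mercy 420/919 = 45.7% → Mercy
Neither sweeps: Lakeside wins 1 of 3 groups, Mercy wins 2. Mercy wins overall but not every group — no Simpson reversal.

No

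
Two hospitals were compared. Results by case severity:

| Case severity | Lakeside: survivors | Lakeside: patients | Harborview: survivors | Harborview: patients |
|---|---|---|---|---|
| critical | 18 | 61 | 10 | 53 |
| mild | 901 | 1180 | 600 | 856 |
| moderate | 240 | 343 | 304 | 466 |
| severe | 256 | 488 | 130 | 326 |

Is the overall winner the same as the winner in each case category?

Critical: Lakeside 18/61 = 29.5%, Harborview 10/53 = 18.9% → Lakeside
Mild: Lakeside 901/1180 = 76.4%, Harborview 600/856 = 70.1% → Lakeside
Moderate: Lakeside 240/343 = 70.0%, Harborview 304/466 = 65.2% → Lakeside
Severe: Lakeside 256/488 = 52.5%, Harborview 130/326 = 39.9% → Lakeside
Overall: Lakeside 1415/2072 = 68.3%, Harborview 1044/1701 = 61.4% → Lakeside
Lakeside wins overall and in every case group — no reversal.

Yes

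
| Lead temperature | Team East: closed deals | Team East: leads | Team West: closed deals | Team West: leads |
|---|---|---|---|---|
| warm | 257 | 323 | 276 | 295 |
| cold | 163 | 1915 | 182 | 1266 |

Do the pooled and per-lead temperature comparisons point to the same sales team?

Yes

Warm: Team East 257/323 = 79.6%, Team West 276/295 = 93.6% → Team West
Cold: Team East 163/1915 = 8.5%, Team West 182/1266 = 14.4% → Team West
Overall: Team East 420/2238 = 18.8%, Team West 458/1561 = 29.3% → Team West
Team West wins overall and in every lead group — no reversal.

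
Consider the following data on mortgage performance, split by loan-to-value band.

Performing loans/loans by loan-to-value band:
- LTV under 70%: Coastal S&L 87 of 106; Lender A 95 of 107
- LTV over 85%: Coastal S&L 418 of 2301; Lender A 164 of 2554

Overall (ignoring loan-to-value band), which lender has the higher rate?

Coastal S&L

LTV under 70%: Coastal S&L 87/106 = 82.1%, Lender A 95/107 = 88.8% → Lender A
LTV over 85%: Coastal S&L 418/2301 = 18.2%, Lender A 164/2554 = 6.4% → Coastal S&L
Overall: Coastal S&L 505/2407 = 21.0%, Lender A 259/2661 = 9.7% → Coastal S&L
(Neither sweeps every loan-to-value group, but Coastal S&L has the higher pooled rate.)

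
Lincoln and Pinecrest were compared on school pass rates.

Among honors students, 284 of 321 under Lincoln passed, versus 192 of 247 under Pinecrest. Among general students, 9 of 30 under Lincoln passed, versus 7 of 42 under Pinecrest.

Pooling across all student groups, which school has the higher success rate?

Lincoln

Honors: Lincoln 284/321 = 88.5%, Pinecrest 192/247 = 77.7% → Lincoln
General: Lincoln 9/30 = 30.0%, Pinecrest 7/42 = 16.7% → Lincoln
Overall: Lincoln 293/351 = 83.5%, Pinecrest 199/289 = 68.9% → Lincoln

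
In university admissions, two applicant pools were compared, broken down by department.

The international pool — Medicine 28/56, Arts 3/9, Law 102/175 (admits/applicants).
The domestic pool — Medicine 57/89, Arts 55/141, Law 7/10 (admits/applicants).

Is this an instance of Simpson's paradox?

Medicine: the international pool 28/56 = 50.0%, the domestic pool 57/89 = 64.0% → the domestic pool
Arts: the international pool 3/9 = 33.3%, the domestic pool 55/141 = 39.0% → the domestic pool
Law: the international pool 102/175 = 58.3%, the domestic pool 7/10 = 70.0% → the domestic pool
Overall: the international pool 133/240 = 55.4%, the domestic pool 119/240 = 49.6% → the international pool
The domestic pool wins each department group but the international pool wins overall — the comparison reverses. The domestic pool's applicants skew toward Arts, which has a lower base rate.

Yes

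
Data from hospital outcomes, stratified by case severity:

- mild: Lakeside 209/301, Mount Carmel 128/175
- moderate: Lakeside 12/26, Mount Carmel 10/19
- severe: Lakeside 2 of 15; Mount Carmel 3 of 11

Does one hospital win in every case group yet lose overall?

No

Mild: Lakeside 209/301 = 69.4%, Mount Carmel 128/175 = 73.1% → Mount Carmel
Moderate: Lakeside 12/26 = 46.2%, Mount Carmel 10/19 = 52.6% → Mount Carmel
Severe: Lakeside 2/15 = 13.3%, Mount Carmel 3/11 = 27.3% → Mount Carmel
Overall: Lakeside 223/342 = 65.2%, Mount Carmel 141/205 = 68.8% → Mount Carmel
Mount Carmel wins overall and in every case group — no reversal.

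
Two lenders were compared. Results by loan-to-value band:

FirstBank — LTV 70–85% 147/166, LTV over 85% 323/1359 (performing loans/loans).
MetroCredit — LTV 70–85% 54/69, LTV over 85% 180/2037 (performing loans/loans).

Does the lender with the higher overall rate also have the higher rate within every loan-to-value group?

LTV 70–85%: FirstBank 147/166 = 88.6%, MetroCredit 54/69 = 78.3% → FirstBank
LTV over 85%: FirstBank 323/1359 = 23.8%, MetroCredit 180/2037 = 8.8% → FirstBank
Overall: FirstBank 470/1525 = 30.8%, MetroCredit 234/2106 = 11.1% → FirstBank
FirstBank wins overall and in every loan-to-value group — no reversal.

Yes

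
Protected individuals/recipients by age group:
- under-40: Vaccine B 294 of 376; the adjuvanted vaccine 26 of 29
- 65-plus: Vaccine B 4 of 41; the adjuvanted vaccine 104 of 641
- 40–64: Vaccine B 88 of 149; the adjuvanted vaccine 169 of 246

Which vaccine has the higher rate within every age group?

Under-40: Vaccine B 294/376 = 78.2%, the adjuvanted vaccine 26/29 = 89.7% → the adjuvanted vaccine
65-plus: Vaccine B 4/41 = 9.8%, the adjuvanted vaccine 104/641 = 16.2% → the adjuvanted vaccine
40–64: Vaccine B 88/149 = 59.1%, the adjuvanted vaccine 169/246 = 68.7% → the adjuvanted vaccine
The adjuvanted vaccine has the higher rate in all 3 groups.

the adjuvanted vaccine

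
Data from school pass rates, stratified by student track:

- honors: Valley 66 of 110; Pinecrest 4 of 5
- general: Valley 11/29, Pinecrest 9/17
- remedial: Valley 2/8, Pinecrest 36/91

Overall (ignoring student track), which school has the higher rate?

Valley

Honors: Valley 66/110 = 60.0%, Pinecrest 4/5 = 80.0% → Pinecrest
General: Valley 11/29 = 37.9%, Pinecrest 9/17 = 52.9% → Pinecrest
Remedial: Valley 2/8 = 25.0%, Pinecrest 36/91 = 39.6% → Pinecrest
Overall: Valley 79/147 = 53.7%, Pinecrest 49/113 = 43.4% → Valley
(Pinecrest wins every student group but Valley wins overall — Pinecrest's students skew toward the low-rate remedial group.)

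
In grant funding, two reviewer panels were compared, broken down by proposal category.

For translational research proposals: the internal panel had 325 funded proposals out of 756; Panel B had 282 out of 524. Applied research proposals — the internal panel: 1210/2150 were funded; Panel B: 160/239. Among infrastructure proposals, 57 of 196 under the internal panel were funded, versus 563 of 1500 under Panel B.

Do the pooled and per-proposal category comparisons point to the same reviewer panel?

Translational research: the internal panel 325/756 = 43.0%, Panel B 282/524 = 53.8% → Panel B
Applied research: the internal panel 1210/2150 = 56.3%, Panel B 160/239 = 66.9% → Panel B
Infrastructure: the internal panel 57/196 = 29.1%, Panel B 563/1500 = 37.5% → Panel B
Overall: the internal panel 1592/3102 = 51.3%, Panel B 1005/2263 = 44.4% → the internal panel
Panel B wins each proposal group but the internal panel wins overall — the comparison reverses. Panel B's proposals skew toward infrastructure, which has a lower base rate.

No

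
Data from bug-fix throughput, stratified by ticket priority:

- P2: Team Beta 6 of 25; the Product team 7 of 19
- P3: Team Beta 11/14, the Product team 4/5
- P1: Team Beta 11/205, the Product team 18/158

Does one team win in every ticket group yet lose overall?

P2: Team Beta 6/25 = 24.0%, the Product team 7/19 = 36.8% → the Product team
P3: Team Beta 11/14 = 78.6%, the Product team 4/5 = 80.0% → the Product team
P1: Team Beta 11/205 = 5.4%, the Product team 18/158 = 11.4% → the Product team
Overall: Team Beta 28/244 = 11.5%, the Product team 29/182 = 15.9% → the Product team
The Product team wins overall and in every ticket group — no reversal.

No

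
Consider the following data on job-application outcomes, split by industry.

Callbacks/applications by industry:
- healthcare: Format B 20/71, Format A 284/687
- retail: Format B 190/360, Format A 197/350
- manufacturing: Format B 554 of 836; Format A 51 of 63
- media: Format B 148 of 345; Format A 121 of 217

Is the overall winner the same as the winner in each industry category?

Healthcare: Format B 20/71 = 28.2%, Format A 284/687 = 41.3% → Format A
Retail: Format B 190/360 = 52.8%, Format A 197/350 = 56.3% → Format A
Manufacturing: Format B 554/836 = 66.3%, Format A 51/63 = 81.0% → Format A
Media: Format B 148/345 = 42.9%, Format A 121/217 = 55.8% → Format A
Overall: Format B 912/1612 = 56.6%, Format A 653/1317 = 49.6% → Format B
Format A wins each industry group but Format B wins overall — the comparison reverses. Format A's applications skew toward healthcare, which has a lower base rate.

No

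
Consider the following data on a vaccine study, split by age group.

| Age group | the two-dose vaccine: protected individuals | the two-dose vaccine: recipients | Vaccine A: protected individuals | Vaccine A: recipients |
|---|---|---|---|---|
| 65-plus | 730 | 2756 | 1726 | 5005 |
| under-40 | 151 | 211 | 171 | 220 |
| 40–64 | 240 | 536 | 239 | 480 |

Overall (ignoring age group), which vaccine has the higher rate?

Vaccine A

65-plus: the two-dose vaccine 730/2756 = 26.5%, Vaccine A 1726/5005 = 34.5% → Vaccine A
Under-40: the two-dose vaccine 151/211 = 71.6%, Vaccine A 171/220 = 77.7% → Vaccine A
40–64: the two-dose vaccine 240/536 = 44.8%, Vaccine A 239/480 = 49.8% → Vaccine A
Overall: the two-dose vaccine 1121/3503 = 32.0%, Vaccine A 2136/5705 = 37.4% → Vaccine A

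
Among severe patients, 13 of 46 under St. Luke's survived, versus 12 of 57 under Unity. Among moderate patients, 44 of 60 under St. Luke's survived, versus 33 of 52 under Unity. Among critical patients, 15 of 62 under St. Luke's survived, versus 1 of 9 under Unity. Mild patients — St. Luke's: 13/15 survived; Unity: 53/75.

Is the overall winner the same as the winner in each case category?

No

Severe: St. Luke's 13/46 = 28.3%, Unity 12/57 = 21.1% → St. Luke's
Moderate: St. Luke's 44/60 = 73.3%, Unity 33/52 = 63.5% → St. Luke's
Critical: St. Luke's 15/62 = 24.2%, Unity 1/9 = 11.1% → St. Luke's
Mild: St. Luke's 13/15 = 86.7%, Unity 53/75 = 70.7% → St. Luke's
Overall: St. Luke's 85/183 = 46.4%, Unity 99/193 = 51.3% → Unity
St. Luke's wins each case group but Unity wins overall — the comparison reverses. St. Luke's's patients skew toward critical, which has a lower base rate.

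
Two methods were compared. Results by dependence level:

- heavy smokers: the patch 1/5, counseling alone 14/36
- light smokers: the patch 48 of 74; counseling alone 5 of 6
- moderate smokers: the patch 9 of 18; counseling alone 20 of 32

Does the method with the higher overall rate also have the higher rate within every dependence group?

Heavy smokers: the patch 1/5 = 20.0%, counseling alone 14/36 = 38.9% → counseling alone
Light smokers: the patch 48/74 = 64.9%, counseling alone 5/6 = 83.3% → counseling alone
Moderate smokers: the patch 9/18 = 50.0%, counseling alone 20/32 = 62.5% → counseling alone
Overall: the patch 58/97 = 59.8%, counseling alone 39/74 = 52.7% → the patch
Counseling alone wins each dependence group but the patch wins overall — the comparison reverses. Counseling alone's participants skew toward heavy smokers, which has a lower base rate.

No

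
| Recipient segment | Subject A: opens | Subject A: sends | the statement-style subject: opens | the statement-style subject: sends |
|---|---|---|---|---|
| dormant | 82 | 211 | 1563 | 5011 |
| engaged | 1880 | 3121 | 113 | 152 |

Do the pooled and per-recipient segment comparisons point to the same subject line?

Dormant: Subject A 82/211 = 38.9%, the statement-style subject 1563/5011 = 31.2% → Subject A
Engaged: Subject A 1880/3121 = 60.2%, the statement-style subject 113/152 = 74.3% → the statement-style subject
Overall: Subject A 1962/3332 = 58.9%, the statement-style subject 1676/5163 = 32.5% → Subject A
Neither sweeps: Subject A wins 1 of 2 groups, the statement-style subject wins 1. Subject A wins overall but not every group — no Simpson reversal.

No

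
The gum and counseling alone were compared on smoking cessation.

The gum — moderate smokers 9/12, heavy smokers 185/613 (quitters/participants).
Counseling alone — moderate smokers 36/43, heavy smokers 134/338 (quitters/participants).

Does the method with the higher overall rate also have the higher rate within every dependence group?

Yes

Moderate smokers: the gum 9/12 = 75.0%, counseling alone 36/43 = 83.7% → counseling alone
Heavy smokers: the gum 185/613 = 30.2%, counseling alone 134/338 = 39.6% → counseling alone
Overall: the gum 194/625 = 31.0%, counseling alone 170/381 = 44.6% → counseling alone
Counseling alone wins overall and in every dependence group — no reversal.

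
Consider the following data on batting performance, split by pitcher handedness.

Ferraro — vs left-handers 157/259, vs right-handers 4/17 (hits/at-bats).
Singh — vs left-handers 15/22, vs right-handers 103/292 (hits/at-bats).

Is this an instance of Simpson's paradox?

Vs left-handers: Ferraro 157/259 = 60.6%, Singh 15/22 = 68.2% → Singh
Vs right-handers: Ferraro 4/17 = 23.5%, Singh 103/292 = 35.3% → Singh
Overall: Ferraro 161/276 = 58.3%, Singh 118/314 = 37.6% → Ferraro
Singh wins each pitcher group but Ferraro wins overall — the comparison reverses. Singh's at-bats skew toward vs right-handers, which has a lower base rate.

Yes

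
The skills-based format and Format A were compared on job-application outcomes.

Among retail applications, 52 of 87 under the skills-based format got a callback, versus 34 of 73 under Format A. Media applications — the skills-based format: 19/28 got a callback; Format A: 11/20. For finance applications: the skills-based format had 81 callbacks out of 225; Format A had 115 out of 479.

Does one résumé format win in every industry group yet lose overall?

Retail: the skills-based format 52/87 = 59.8%, Format A 34/73 = 46.6% → the skills-based format
Media: the skills-based format 19/28 = 67.9%, Format A 11/20 = 55.0% → the skills-based format
Finance: the skills-based format 81/225 = 36.0%, Format A 115/479 = 24.0% → the skills-based format
Overall: the skills-based format 152/340 = 44.7%, Format A 160/572 = 28.0% → the skills-based format
The skills-based format wins overall and in every industry group — no reversal.

No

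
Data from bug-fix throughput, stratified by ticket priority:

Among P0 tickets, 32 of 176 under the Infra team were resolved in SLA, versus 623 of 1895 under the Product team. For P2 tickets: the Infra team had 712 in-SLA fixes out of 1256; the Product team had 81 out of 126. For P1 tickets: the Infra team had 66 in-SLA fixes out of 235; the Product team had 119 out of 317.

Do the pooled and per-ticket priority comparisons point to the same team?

No

P0: the Infra team 32/176 = 18.2%, the Product team 623/1895 = 32.9% → the Product team
P2: the Infra team 712/1256 = 56.7%, the Product team 81/126 = 64.3% → the Product team
P1: the Infra team 66/235 = 28.1%, the Product team 119/317 = 37.5% → the Product team
Overall: the Infra team 810/1667 = 48.6%, the Product team 823/2338 = 35.2% → the Infra team
The Product team wins each ticket group but the Infra team wins overall — the comparison reverses. The Product team's tickets skew toward P0, which has a lower base rate.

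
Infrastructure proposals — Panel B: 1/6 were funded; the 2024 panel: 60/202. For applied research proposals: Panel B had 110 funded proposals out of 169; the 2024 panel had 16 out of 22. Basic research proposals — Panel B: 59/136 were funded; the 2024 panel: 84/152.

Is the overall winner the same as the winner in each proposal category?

Infrastructure: Panel B 1/6 = 16.7%, the 2024 panel 60/202 = 29.7% → the 2024 panel
Applied research: Panel B 110/169 = 65.1%, the 2024 panel 16/22 = 72.7% → the 2024 panel
Basic research: Panel B 59/136 = 43.4%, the 2024 panel 84/152 = 55.3% → the 2024 panel
Overall: Panel B 170/311 = 54.7%, the 2024 panel 160/376 = 42.6% → Panel B
The 2024 panel wins each proposal group but Panel B wins overall — the comparison reverses. The 2024 panel's proposals skew toward infrastructure, which has a lower base rate.

No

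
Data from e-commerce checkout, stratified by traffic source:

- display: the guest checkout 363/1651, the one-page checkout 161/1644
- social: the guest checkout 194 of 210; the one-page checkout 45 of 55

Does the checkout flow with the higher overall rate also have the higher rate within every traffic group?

Display: the guest checkout 363/1651 = 22.0%, the one-page checkout 161/1644 = 9.8% → the guest checkout
Social: the guest checkout 194/210 = 92.4%, the one-page checkout 45/55 = 81.8% → the guest checkout
Overall: the guest checkout 557/1861 = 29.9%, the one-page checkout 206/1699 = 12.1% → the guest checkout
The guest checkout wins overall and in every traffic group — no reversal.

Yes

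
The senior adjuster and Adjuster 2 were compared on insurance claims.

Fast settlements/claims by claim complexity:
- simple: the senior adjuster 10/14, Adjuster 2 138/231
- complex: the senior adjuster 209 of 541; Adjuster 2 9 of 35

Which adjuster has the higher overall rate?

Simple: the senior adjuster 10/14 = 71.4%, Adjuster 2 138/231 = 59.7% → the senior adjuster
Complex: the senior adjuster 209/541 = 38.6%, Adjuster 2 9/35 = 25.7% → the senior adjuster
Overall: the senior adjuster 219/555 = 39.5%, Adjuster 2 147/266 = 55.3% → Adjuster 2
(The senior adjuster wins every claim group but Adjuster 2 wins overall — the senior adjuster's claims skew toward the low-rate complex group.)

Adjuster 2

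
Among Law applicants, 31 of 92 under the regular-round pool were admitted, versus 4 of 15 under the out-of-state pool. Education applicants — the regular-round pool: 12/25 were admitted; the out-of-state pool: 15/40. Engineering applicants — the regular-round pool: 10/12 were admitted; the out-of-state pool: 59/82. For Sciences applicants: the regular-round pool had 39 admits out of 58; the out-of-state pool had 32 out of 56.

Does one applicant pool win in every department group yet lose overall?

Yes

Law: the regular-round pool 31/92 = 33.7%, the out-of-state pool 4/15 = 26.7% → the regular-round pool
Education: the regular-round pool 12/25 = 48.0%, the out-of-state pool 15/40 = 37.5% → the regular-round pool
Engineering: the regular-round pool 10/12 = 83.3%, the out-of-state pool 59/82 = 72.0% → the regular-round pool
Sciences: the regular-round pool 39/58 = 67.2%, the out-of-state pool 32/56 = 57.1% → the regular-round pool
Overall: the regular-round pool 92/187 = 49.2%, the out-of-state pool 110/193 = 57.0% → the out-of-state pool
The regular-round pool wins each department group but the out-of-state pool wins overall — the comparison reverses. The regular-round pool's applicants skew toward Law, which has a lower base rate.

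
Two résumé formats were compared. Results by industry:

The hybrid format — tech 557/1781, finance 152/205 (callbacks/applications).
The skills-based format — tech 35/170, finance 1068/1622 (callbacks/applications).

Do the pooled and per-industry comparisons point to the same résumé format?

No

Tech: the hybrid format 557/1781 = 31.3%, the skills-based format 35/170 = 20.6% → the hybrid format
Finance: the hybrid format 152/205 = 74.1%, the skills-based format 1068/1622 = 65.8% → the hybrid format
Overall: the hybrid format 709/1986 = 35.7%, the skills-based format 1103/1792 = 61.6% → the skills-based format
The hybrid format wins each industry group but the skills-based format wins overall — the comparison reverses. The hybrid format's applications skew toward tech, which has a lower base rate.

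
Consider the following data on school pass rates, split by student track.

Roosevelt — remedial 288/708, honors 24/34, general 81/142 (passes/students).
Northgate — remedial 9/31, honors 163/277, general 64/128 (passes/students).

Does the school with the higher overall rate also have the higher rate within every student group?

No

Remedial: Roosevelt 288/708 = 40.7%, Northgate 9/31 = 29.0% → Roosevelt
Honors: Roosevelt 24/34 = 70.6%, Northgate 163/277 = 58.8% → Roosevelt
General: Roosevelt 81/142 = 57.0%, Northgate 64/128 = 50.0% → Roosevelt
Overall: Roosevelt 393/884 = 44.5%, Northgate 236/436 = 54.1% → Northgate
Roosevelt wins each student group but Northgate wins overall — the comparison reverses. Roosevelt's students skew toward remedial, which has a lower base rate.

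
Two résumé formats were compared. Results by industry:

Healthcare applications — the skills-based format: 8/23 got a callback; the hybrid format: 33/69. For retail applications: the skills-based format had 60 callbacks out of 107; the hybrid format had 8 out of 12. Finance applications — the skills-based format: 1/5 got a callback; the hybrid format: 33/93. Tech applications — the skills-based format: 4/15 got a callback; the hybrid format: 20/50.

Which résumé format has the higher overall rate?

the skills-based format

Healthcare: the skills-based format 8/23 = 34.8%, the hybrid format 33/69 = 47.8% → the hybrid format
Retail: the skills-based format 60/107 = 56.1%, the hybrid format 8/12 = 66.7% → the hybrid format
Finance: the skills-based format 1/5 = 20.0%, the hybrid format 33/93 = 35.5% → the hybrid format
Tech: the skills-based format 4/15 = 26.7%, the hybrid format 20/50 = 40.0% → the hybrid format
Overall: the skills-based format 73/150 = 48.7%, the hybrid format 94/224 = 42.0% → the skills-based format
(The hybrid format wins every industry group but the skills-based format wins overall — the hybrid format's applications skew toward the low-rate finance group.)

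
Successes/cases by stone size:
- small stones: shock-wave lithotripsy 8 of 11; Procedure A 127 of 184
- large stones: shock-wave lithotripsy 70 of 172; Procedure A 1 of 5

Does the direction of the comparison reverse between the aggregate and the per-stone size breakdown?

Yes

Small stones: shock-wave lithotripsy 8/11 = 72.7%, Procedure A 127/184 = 69.0% → shock-wave lithotripsy
Large stones: shock-wave lithotripsy 70/172 = 40.7%, Procedure A 1/5 = 20.0% → shock-wave lithotripsy
Overall: shock-wave lithotripsy 78/183 = 42.6%, Procedure A 128/189 = 67.7% → Procedure A
Shock-wave lithotripsy wins each stone group but Procedure A wins overall — the comparison reverses. Shock-wave lithotripsy's cases skew toward large stones, which has a lower base rate.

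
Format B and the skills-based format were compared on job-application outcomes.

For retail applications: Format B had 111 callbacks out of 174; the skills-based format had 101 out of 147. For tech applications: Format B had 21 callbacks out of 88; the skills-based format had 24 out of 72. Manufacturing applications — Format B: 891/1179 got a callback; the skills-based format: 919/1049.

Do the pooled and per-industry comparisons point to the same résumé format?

Yes

Retail: Format B 111/174 = 63.8%, the skills-based format 101/147 = 68.7% → the skills-based format
Tech: Format B 21/88 = 23.9%, the skills-based format 24/72 = 33.3% → the skills-based format
Manufacturing: Format B 891/1179 = 75.6%, the skills-based format 919/1049 = 87.6% → the skills-based format
Overall: Format B 1023/1441 = 71.0%, the skills-based format 1044/1268 = 82.3% → the skills-based format
The skills-based format wins overall and in every industry group — no reversal.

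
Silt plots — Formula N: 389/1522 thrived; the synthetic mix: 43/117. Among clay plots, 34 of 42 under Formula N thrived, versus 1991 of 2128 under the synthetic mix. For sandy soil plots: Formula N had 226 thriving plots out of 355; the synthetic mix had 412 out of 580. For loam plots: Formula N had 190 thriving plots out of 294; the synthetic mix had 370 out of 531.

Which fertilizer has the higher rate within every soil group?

the synthetic mix

Silt: Formula N 389/1522 = 25.6%, the synthetic mix 43/117 = 36.8% → the synthetic mix
Clay: Formula N 34/42 = 81.0%, the synthetic mix 1991/2128 = 93.6% → the synthetic mix
Sandy soil: Formula N 226/355 = 63.7%, the synthetic mix 412/580 = 71.0% → the synthetic mix
Loam: Formula N 190/294 = 64.6%, the synthetic mix 370/531 = 69.7% → the synthetic mix
The synthetic mix has the higher rate in all 4 groups.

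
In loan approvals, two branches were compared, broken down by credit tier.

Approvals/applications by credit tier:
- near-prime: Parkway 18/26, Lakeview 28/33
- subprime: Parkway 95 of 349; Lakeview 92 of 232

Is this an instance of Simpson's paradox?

No

Near-prime: Parkway 18/26 = 69.2%, Lakeview 28/33 = 84.8% → Lakeview
Subprime: Parkway 95/349 = 27.2%, Lakeview 92/232 = 39.7% → Lakeview
Overall: Parkway 113/375 = 30.1%, Lakeview 120/265 = 45.3% → Lakeview
Lakeview wins overall and in every credit group — no reversal.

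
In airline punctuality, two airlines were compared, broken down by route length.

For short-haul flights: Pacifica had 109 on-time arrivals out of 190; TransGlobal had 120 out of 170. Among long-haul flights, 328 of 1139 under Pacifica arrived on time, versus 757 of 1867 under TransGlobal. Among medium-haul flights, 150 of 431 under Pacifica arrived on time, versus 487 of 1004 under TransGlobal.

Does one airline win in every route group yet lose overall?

No

Short-haul: Pacifica 109/190 = 57.4%, TransGlobal 120/170 = 70.6% → TransGlobal
Long-haul: Pacifica 328/1139 = 28.8%, TransGlobal 757/1867 = 40.5% → TransGlobal
Medium-haul: Pacifica 150/431 = 34.8%, TransGlobal 487/1004 = 48.5% → TransGlobal
Overall: Pacifica 587/1760 = 33.4%, TransGlobal 1364/3041 = 44.9% → TransGlobal
TransGlobal wins overall and in every route group — no reversal.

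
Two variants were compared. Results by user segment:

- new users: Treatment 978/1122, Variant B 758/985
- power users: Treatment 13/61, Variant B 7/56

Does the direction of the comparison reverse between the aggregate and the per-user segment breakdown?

No

New users: Treatment 978/1122 = 87.2%, Variant B 758/985 = 77.0% → Treatment
Power users: Treatment 13/61 = 21.3%, Variant B 7/56 = 12.5% → Treatment
Overall: Treatment 991/1183 = 83.8%, Variant B 765/1041 = 73.5% → Treatment
Treatment wins overall and in every user group — no reversal.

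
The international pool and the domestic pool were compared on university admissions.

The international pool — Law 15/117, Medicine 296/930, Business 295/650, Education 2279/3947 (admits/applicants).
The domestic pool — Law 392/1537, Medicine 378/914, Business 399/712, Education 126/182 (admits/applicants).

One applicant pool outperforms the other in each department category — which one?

the domestic pool

Law: the international pool 15/117 = 12.8%, the domestic pool 392/1537 = 25.5% → the domestic pool
Medicine: the international pool 296/930 = 31.8%, the domestic pool 378/914 = 41.4% → the domestic pool
Business: the international pool 295/650 = 45.4%, the domestic pool 399/712 = 56.0% → the domestic pool
Education: the international pool 2279/3947 = 57.7%, the domestic pool 126/182 = 69.2% → the domestic pool
The domestic pool has the higher rate in all 4 groups.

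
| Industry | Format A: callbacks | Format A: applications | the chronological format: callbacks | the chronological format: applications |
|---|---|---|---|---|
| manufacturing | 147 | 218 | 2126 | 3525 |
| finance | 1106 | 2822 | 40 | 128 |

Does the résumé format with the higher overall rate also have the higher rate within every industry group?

Manufacturing: Format A 147/218 = 67.4%, the chronological format 2126/3525 = 60.3% → Format A
Finance: Format A 1106/2822 = 39.2%, the chronological format 40/128 = 31.2% → Format A
Overall: Format A 1253/3040 = 41.2%, the chronological format 2166/3653 = 59.3% → the chronological format
Format A wins each industry group but the chronological format wins overall — the comparison reverses. Format A's applications skew toward finance, which has a lower base rate.

No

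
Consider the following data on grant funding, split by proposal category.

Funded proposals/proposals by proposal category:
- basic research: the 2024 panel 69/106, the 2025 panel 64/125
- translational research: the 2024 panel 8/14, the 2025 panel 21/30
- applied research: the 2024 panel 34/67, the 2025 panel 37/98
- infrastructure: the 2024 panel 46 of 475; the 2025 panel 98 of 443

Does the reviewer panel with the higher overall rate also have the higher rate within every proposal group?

Basic research: the 2024 panel 69/106 = 65.1%, the 2025 panel 64/125 = 51.2% → the 2024 panel
Translational research: the 2024 panel 8/14 = 57.1%, the 2025 panel 21/30 = 70.0% → the 2025 panel
Applied research: the 2024 panel 34/67 = 50.7%, the 2025 panel 37/98 = 37.8% → the 2024 panel
Infrastructure: the 2024 panel 46/475 = 9.7%, the 2025 panel 98/443 = 22.1% → the 2025 panel
Overall: the 2024 panel 157/662 = 23.7%, the 2025 panel 220/696 = 31.6% → the 2025 panel
Neither sweeps: the 2024 panel wins 2 of 4 groups, the 2025 panel wins 2. The 2025 panel wins overall but not every group — no Simpson reversal.

No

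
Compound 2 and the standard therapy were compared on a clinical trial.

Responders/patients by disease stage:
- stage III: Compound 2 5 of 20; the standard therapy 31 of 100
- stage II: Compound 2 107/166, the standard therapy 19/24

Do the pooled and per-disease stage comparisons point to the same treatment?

Stage III: Compound 2 5/20 = 25.0%, the standard therapy 31/100 = 31.0% → the standard therapy
Stage II: Compound 2 107/166 = 64.5%, the standard therapy 19/24 = 79.2% → the standard therapy
Overall: Compound 2 112/186 = 60.2%, the standard therapy 50/124 = 40.3% → Compound 2
The standard therapy wins each disease group but Compound 2 wins overall — the comparison reverses. The standard therapy's patients skew toward stage III, which has a lower base rate.

No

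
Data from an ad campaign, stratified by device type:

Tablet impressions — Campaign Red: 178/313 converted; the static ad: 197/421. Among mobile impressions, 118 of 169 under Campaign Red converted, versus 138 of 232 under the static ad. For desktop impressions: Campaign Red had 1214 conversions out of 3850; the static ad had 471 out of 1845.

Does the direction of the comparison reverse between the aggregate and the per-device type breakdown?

Tablet: Campaign Red 178/313 = 56.9%, the static ad 197/421 = 46.8% → Campaign Red
Mobile: Campaign Red 118/169 = 69.8%, the static ad 138/232 = 59.5% → Campaign Red
Desktop: Campaign Red 1214/3850 = 31.5%, the static ad 471/1845 = 25.5% → Campaign Red
Overall: Campaign Red 1510/4332 = 34.9%, the static ad 806/2498 = 32.3% → Campaign Red
Campaign Red wins overall and in every device group — no reversal.

No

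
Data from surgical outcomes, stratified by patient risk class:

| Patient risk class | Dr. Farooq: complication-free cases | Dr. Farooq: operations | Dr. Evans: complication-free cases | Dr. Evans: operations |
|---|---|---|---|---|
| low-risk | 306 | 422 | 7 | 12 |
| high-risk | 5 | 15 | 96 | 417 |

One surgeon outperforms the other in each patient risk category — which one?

Dr. Farooq

Low-risk: Dr. Farooq 306/422 = 72.5%, Dr. Evans 7/12 = 58.3% → Dr. Farooq
High-risk: Dr. Farooq 5/15 = 33.3%, Dr. Evans 96/417 = 23.0% → Dr. Farooq
Dr. Farooq has the higher rate in both groups.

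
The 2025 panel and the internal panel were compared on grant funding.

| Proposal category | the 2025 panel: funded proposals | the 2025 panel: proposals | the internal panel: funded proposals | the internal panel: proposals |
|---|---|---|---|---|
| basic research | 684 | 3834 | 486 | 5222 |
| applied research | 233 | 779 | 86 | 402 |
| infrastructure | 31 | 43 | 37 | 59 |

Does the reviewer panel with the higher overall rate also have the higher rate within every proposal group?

Basic research: the 2025 panel 684/3834 = 17.8%, the internal panel 486/5222 = 9.3% → the 2025 panel
Applied research: the 2025 panel 233/779 = 29.9%, the internal panel 86/402 = 21.4% → the 2025 panel
Infrastructure: the 2025 panel 31/43 = 72.1%, the internal panel 37/59 = 62.7% → the 2025 panel
Overall: the 2025 panel 948/4656 = 20.4%, the internal panel 609/5683 = 10.7% → the 2025 panel
The 2025 panel wins overall and in every proposal group — no reversal.

Yes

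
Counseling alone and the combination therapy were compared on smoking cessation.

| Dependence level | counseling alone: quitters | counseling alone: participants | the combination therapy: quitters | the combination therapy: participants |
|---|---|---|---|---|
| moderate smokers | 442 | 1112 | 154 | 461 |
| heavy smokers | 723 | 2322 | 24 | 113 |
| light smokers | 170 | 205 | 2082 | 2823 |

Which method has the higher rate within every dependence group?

Moderate smokers: counseling alone 442/1112 = 39.7%, the combination therapy 154/461 = 33.4% → counseling alone
Heavy smokers: counseling alone 723/2322 = 31.1%, the combination therapy 24/113 = 21.2% → counseling alone
Light smokers: counseling alone 170/205 = 82.9%, the combination therapy 2082/2823 = 73.8% → counseling alone
Counseling alone has the higher rate in all 3 groups.

counseling alone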